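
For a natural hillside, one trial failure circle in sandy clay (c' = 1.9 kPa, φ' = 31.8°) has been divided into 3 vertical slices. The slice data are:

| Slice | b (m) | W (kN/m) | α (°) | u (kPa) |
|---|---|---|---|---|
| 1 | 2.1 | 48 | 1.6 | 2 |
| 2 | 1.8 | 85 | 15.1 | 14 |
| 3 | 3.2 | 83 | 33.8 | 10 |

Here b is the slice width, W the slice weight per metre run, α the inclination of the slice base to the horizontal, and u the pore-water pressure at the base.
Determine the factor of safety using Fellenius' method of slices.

FS = 1.37

Ordinary method of slices: FS = Σ[c'·Δl_i + (W_i cosα_i − u_i·Δl_i)·tanφ'] / Σ W_i sinα_i, with Δl_i = b_i / cosα_i.
Slice 1: Δl = 2.1/cos1.6° = 2.101 m; N'_1 = 48·cos1.6° − 2·2.101 = 43.8; c'Δl = 3.99; W sinα = 1.3
Slice 2: Δl = 1.8/cos15.1° = 1.864 m; N'_2 = 85·cos15.1° − 14·1.864 = 56.0; c'Δl = 3.54; W sinα = 22.1
Slice 3: Δl = 3.2/cos33.8° = 3.851 m; N'_3 = 83·cos33.8° − 10·3.851 = 30.5; c'Δl = 7.32; W sinα = 46.2
Σc'Δl = 14.9 kN/m; ΣN' = 130.2 kN/m; ΣW sinα = 69.7 kN/m
Resisting = 14.9 + 130.2·tan31.8° = 14.9 + 80.7 = 95.6 kN/m
FS = 95.6 / 69.7 = 1.372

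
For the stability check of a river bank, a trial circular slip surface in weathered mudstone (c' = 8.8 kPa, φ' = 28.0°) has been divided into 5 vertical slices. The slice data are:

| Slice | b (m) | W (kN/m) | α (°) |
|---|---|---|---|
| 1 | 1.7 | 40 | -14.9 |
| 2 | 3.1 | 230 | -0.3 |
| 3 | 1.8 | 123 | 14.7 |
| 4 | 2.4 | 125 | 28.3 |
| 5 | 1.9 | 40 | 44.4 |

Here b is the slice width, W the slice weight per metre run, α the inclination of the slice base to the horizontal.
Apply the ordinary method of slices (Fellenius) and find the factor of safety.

FS = 3.61

Ordinary method of slices: FS = Σ[c'·Δl_i + (W_i cosα_i)·tanφ'] / Σ W_i sinα_i, with Δl_i = b_i / cosα_i.
Slice 1: Δl = 1.7/cos(-14.9°) = 1.759 m; N'_1 = 40·cos(-14.9°) = 38.7; c'Δl = 15.48; W sinα = -10.3
Slice 2: Δl = 3.1/cos(-0.3°) = 3.100 m; N'_2 = 230·cos(-0.3°) = 230.0; c'Δl = 27.28; W sinα = -1.2
Slice 3: Δl = 1.8/cos14.7° = 1.861 m; N'_3 = 123·cos14.7° = 119.0; c'Δl = 16.38; W sinα = 31.2
Slice 4: Δl = 2.4/cos28.3° = 2.726 m; N'_4 = 125·cos28.3° = 110.1; c'Δl = 23.99; W sinα = 59.3
Slice 5: Δl = 1.9/cos44.4° = 2.659 m; N'_5 = 40·cos44.4° = 28.6; c'Δl = 23.40; W sinα = 28.0
Σc'Δl = 106.5 kN/m; ΣN' = 526.3 kN/m; ΣW sinα = 107.0 kN/m
Resisting = 106.5 + 526.3·tan28.0° = 106.5 + 279.8 = 386.3 kN/m
FS = 386.3 / 107.0 = 3.612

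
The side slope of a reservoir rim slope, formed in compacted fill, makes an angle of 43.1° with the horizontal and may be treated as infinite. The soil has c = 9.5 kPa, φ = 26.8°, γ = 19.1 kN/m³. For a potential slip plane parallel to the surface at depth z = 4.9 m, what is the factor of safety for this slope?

FS = 0.74

For an infinite slope with a slip plane parallel to the surface (no pore pressure): FS = [c + γz cos²β tanφ] / [γz sinβ cosβ].
γz = 19.1·4.9 = 93.59 kN/m²
Numerator = 9.5 + 93.59·cos²43.1°·tan26.8° = 9.5 + 93.59·0.5331·0.5051 = 34.704 kPa
Denominator = 93.59·sin43.1°·cos43.1° = 93.59·0.6833·0.7302 = 46.692 kPa
FS = 34.704 / 46.692 = 0.743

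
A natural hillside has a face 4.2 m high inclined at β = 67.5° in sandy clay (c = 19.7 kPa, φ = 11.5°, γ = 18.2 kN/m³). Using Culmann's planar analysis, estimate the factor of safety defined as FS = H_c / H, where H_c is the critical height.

H_c = (4c/γ) · sinβ cosφ / [1 − cos(β − φ)]
    = (4·19.7/18.2) · sin67.5°·cos11.5° / [1 − cos56.0°]
    = 4.330 · 0.9053 / 0.4408 = 8.89 m
FS = H_c / H = 8.89 / 4.2 = 2.117

FS = 2.12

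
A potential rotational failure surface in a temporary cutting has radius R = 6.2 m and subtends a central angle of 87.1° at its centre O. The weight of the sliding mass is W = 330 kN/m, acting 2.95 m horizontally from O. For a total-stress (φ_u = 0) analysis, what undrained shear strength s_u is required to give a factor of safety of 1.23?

FS = s_u·L_a·R / (W·d), so s_u = FS·W·d / (L_a·R).
Arc length L_a = R·θ = 6.2·(87.1°·π/180) = 6.2·1.5202 = 9.43 m
s_u = 1.23·330·2.95 / (9.43·6.2) = 1197.4 / 58.44 = 20.49 kPa

s_u = 20.5 kPa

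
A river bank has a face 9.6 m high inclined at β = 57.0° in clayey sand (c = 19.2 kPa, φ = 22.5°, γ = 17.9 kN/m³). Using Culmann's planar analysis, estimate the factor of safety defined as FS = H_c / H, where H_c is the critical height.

FS = 1.97

H_c = (4c/γ) · sinβ cosφ / [1 − cos(β − φ)]
    = (4·19.2/17.9) · sin57.0°·cos22.5° / [1 − cos34.5°]
    = 4.291 · 0.7748 / 0.1759 = 18.90 m
FS = H_c / H = 18.90 / 9.6 = 1.969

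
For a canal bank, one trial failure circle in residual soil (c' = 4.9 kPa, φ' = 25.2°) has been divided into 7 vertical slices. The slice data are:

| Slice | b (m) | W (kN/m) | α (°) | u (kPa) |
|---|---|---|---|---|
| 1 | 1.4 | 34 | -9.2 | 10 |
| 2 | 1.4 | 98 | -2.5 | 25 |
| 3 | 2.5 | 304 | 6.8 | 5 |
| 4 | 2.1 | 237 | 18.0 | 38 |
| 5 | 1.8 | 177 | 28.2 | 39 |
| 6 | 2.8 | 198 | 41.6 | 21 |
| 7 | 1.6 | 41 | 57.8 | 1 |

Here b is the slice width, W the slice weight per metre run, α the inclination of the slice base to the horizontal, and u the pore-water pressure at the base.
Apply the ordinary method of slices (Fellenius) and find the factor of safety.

FS = 1.14

Ordinary method of slices: FS = Σ[c'·Δl_i + (W_i cosα_i − u_i·Δl_i)·tanφ'] / Σ W_i sinα_i, with Δl_i = b_i / cosα_i.
Slice 1: Δl = 1.4/cos(-9.2°) = 1.418 m; N'_1 = 34·cos(-9.2°) − 10·1.418 = 19.4; c'Δl = 6.95; W sinα = -5.4
Slice 2: Δl = 1.4/cos(-2.5°) = 1.401 m; N'_2 = 98·cos(-2.5°) − 25·1.401 = 62.9; c'Δl = 6.87; W sinα = -4.3
Slice 3: Δl = 2.5/cos6.8° = 2.518 m; N'_3 = 304·cos6.8° − 5·2.518 = 289.3; c'Δl = 12.34; W sinα = 36.0
Slice 4: Δl = 2.1/cos18.0° = 2.208 m; N'_4 = 237·cos18.0° − 38·2.208 = 141.5; c'Δl = 10.82; W sinα = 73.2
Slice 5: Δl = 1.8/cos28.2° = 2.042 m; N'_5 = 177·cos28.2° − 39·2.042 = 76.3; c'Δl = 10.01; W sinα = 83.6
Slice 6: Δl = 2.8/cos41.6° = 3.744 m; N'_6 = 198·cos41.6° − 21·3.744 = 69.4; c'Δl = 18.35; W sinα = 131.5
Slice 7: Δl = 1.6/cos57.8° = 3.003 m; N'_7 = 41·cos57.8° − 1·3.003 = 18.8; c'Δl = 14.71; W sinα = 34.7
Σc'Δl = 80.0 kN/m; ΣN' = 677.6 kN/m; ΣW sinα = 349.3 kN/m
Resisting = 80.0 + 677.6·tan25.2° = 80.0 + 318.9 = 398.9 kN/m
FS = 398.9 / 349.3 = 1.142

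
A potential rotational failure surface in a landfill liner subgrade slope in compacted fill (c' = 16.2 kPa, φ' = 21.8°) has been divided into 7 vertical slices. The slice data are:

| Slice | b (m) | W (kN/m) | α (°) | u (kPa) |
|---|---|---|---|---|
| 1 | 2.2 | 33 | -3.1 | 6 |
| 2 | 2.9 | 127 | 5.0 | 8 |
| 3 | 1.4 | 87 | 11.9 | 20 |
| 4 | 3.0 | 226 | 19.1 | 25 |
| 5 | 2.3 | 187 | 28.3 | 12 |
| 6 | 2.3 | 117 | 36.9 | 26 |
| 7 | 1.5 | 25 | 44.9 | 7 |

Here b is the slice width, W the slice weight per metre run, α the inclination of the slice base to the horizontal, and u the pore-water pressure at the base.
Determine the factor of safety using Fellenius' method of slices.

FS = 1.69

Ordinary method of slices: FS = Σ[c'·Δl_i + (W_i cosα_i − u_i·Δl_i)·tanφ'] / Σ W_i sinα_i, with Δl_i = b_i / cosα_i.
Slice 1: Δl = 2.2/cos(-3.1°) = 2.203 m; N'_1 = 33·cos(-3.1°) − 6·2.203 = 19.7; c'Δl = 35.69; W sinα = -1.8
Slice 2: Δl = 2.9/cos5.0° = 2.911 m; N'_2 = 127·cos5.0° − 8·2.911 = 103.2; c'Δl = 47.16; W sinα = 11.1
Slice 3: Δl = 1.4/cos11.9° = 1.431 m; N'_3 = 87·cos11.9° − 20·1.431 = 56.5; c'Δl = 23.18; W sinα = 17.9
Slice 4: Δl = 3.0/cos19.1° = 3.175 m; N'_4 = 226·cos19.1° − 25·3.175 = 134.2; c'Δl = 51.43; W sinα = 74.0
Slice 5: Δl = 2.3/cos28.3° = 2.612 m; N'_5 = 187·cos28.3° − 12·2.612 = 133.3; c'Δl = 42.32; W sinα = 88.7
Slice 6: Δl = 2.3/cos36.9° = 2.876 m; N'_6 = 117·cos36.9° − 26·2.876 = 18.8; c'Δl = 46.59; W sinα = 70.2
Slice 7: Δl = 1.5/cos44.9° = 2.118 m; N'_7 = 25·cos44.9° − 7·2.118 = 2.9; c'Δl = 34.31; W sinα = 17.6
Σc'Δl = 280.7 kN/m; ΣN' = 468.6 kN/m; ΣW sinα = 277.7 kN/m
Resisting = 280.7 + 468.6·tan21.8° = 280.7 + 187.4 = 468.1 kN/m
FS = 468.1 / 277.7 = 1.686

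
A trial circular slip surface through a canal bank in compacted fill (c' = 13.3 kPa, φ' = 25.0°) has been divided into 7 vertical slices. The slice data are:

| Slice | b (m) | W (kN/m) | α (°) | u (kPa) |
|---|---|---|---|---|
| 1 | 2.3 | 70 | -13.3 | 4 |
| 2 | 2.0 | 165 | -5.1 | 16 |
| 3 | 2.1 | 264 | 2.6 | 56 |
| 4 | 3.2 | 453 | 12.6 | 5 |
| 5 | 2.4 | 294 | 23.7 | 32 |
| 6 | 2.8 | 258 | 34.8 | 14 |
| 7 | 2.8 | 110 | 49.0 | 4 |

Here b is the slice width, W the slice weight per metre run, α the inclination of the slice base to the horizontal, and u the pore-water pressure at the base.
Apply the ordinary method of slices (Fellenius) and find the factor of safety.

FS = 1.89

Ordinary method of slices: FS = Σ[c'·Δl_i + (W_i cosα_i − u_i·Δl_i)·tanφ'] / Σ W_i sinα_i, with Δl_i = b_i / cosα_i.
Slice 1: Δl = 2.3/cos(-13.3°) = 2.363 m; N'_1 = 70·cos(-13.3°) − 4·2.363 = 58.7; c'Δl = 31.43; W sinα = -16.1
Slice 2: Δl = 2.0/cos(-5.1°) = 2.008 m; N'_2 = 165·cos(-5.1°) − 16·2.008 = 132.2; c'Δl = 26.71; W sinα = -14.7
Slice 3: Δl = 2.1/cos2.6° = 2.102 m; N'_3 = 264·cos2.6° − 56·2.102 = 146.0; c'Δl = 27.96; W sinα = 12.0
Slice 4: Δl = 3.2/cos12.6° = 3.279 m; N'_4 = 453·cos12.6° − 5·3.279 = 425.7; c'Δl = 43.61; W sinα = 98.8
Slice 5: Δl = 2.4/cos23.7° = 2.621 m; N'_5 = 294·cos23.7° − 32·2.621 = 185.3; c'Δl = 34.86; W sinα = 118.2
Slice 6: Δl = 2.8/cos34.8° = 3.410 m; N'_6 = 258·cos34.8° − 14·3.410 = 164.1; c'Δl = 45.35; W sinα = 147.2
Slice 7: Δl = 2.8/cos49.0° = 4.268 m; N'_7 = 110·cos49.0° − 4·4.268 = 55.1; c'Δl = 56.76; W sinα = 83.0
Σc'Δl = 266.7 kN/m; ΣN' = 1167.1 kN/m; ΣW sinα = 428.5 kN/m
Resisting = 266.7 + 1167.1·tan25.0° = 266.7 + 544.2 = 810.9 kN/m
FS = 810.9 / 428.5 = 1.893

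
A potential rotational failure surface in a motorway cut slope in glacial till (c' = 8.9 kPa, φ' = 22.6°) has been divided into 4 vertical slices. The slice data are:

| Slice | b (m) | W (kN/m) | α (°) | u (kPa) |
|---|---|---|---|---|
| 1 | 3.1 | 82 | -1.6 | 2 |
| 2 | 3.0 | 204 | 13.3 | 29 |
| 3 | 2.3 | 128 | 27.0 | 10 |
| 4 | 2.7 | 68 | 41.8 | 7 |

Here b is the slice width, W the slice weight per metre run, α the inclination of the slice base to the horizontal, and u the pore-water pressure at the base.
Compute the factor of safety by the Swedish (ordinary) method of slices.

FS = 1.58

Ordinary method of slices: FS = Σ[c'·Δl_i + (W_i cosα_i − u_i·Δl_i)·tanφ'] / Σ W_i sinα_i, with Δl_i = b_i / cosα_i.
Slice 1: Δl = 3.1/cos(-1.6°) = 3.101 m; N'_1 = 82·cos(-1.6°) − 2·3.101 = 75.8; c'Δl = 27.60; W sinα = -2.3
Slice 2: Δl = 3.0/cos13.3° = 3.083 m; N'_2 = 204·cos13.3° − 29·3.083 = 109.1; c'Δl = 27.44; W sinα = 46.9
Slice 3: Δl = 2.3/cos27.0° = 2.581 m; N'_3 = 128·cos27.0° − 10·2.581 = 88.2; c'Δl = 22.97; W sinα = 58.1
Slice 4: Δl = 2.7/cos41.8° = 3.622 m; N'_4 = 68·cos41.8° − 7·3.622 = 25.3; c'Δl = 32.23; W sinα = 45.3
Σc'Δl = 110.2 kN/m; ΣN' = 298.5 kN/m; ΣW sinα = 148.1 kN/m
Resisting = 110.2 + 298.5·tan22.6° = 110.2 + 124.2 = 234.5 kN/m
FS = 234.5 / 148.1 = 1.584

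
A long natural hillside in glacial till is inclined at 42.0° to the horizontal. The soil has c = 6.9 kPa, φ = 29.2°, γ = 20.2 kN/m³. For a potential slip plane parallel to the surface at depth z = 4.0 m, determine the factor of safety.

For an infinite slope with a slip plane parallel to the surface (no pore pressure): FS = [c + γz cos²β tanφ] / [γz sinβ cosβ].
γz = 20.2·4.0 = 80.80 kN/m²
Numerator = 6.9 + 80.80·cos²42.0°·tan29.2° = 6.9 + 80.80·0.5523·0.5589 = 31.839 kPa
Denominator = 80.80·sin42.0°·cos42.0° = 80.80·0.6691·0.7431 = 40.179 kPa
FS = 31.839 / 40.179 = 0.792

FS = 0.79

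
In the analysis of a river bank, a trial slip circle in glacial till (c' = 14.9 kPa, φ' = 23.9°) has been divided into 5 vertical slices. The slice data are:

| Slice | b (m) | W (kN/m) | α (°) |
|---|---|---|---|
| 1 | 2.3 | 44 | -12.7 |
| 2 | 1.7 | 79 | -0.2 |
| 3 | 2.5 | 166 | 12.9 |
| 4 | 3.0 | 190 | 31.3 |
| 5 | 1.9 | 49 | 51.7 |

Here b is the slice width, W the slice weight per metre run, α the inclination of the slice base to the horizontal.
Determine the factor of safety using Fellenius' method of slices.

FS = 2.48

Ordinary method of slices: FS = Σ[c'·Δl_i + (W_i cosα_i)·tanφ'] / Σ W_i sinα_i, with Δl_i = b_i / cosα_i.
Slice 1: Δl = 2.3/cos(-12.7°) = 2.358 m; N'_1 = 44·cos(-12.7°) = 42.9; c'Δl = 35.13; W sinα = -9.7
Slice 2: Δl = 1.7/cos(-0.2°) = 1.700 m; N'_2 = 79·cos(-0.2°) = 79.0; c'Δl = 25.33; W sinα = -0.3
Slice 3: Δl = 2.5/cos12.9° = 2.565 m; N'_3 = 166·cos12.9° = 161.8; c'Δl = 38.21; W sinα = 37.1
Slice 4: Δl = 3.0/cos31.3° = 3.511 m; N'_4 = 190·cos31.3° = 162.3; c'Δl = 52.31; W sinα = 98.7
Slice 5: Δl = 1.9/cos51.7° = 3.066 m; N'_5 = 49·cos51.7° = 30.4; c'Δl = 45.68; W sinα = 38.5
Σc'Δl = 196.7 kN/m; ΣN' = 476.4 kN/m; ΣW sinα = 164.3 kN/m
Resisting = 196.7 + 476.4·tan23.9° = 196.7 + 211.1 = 407.8 kN/m
FS = 407.8 / 164.3 = 2.482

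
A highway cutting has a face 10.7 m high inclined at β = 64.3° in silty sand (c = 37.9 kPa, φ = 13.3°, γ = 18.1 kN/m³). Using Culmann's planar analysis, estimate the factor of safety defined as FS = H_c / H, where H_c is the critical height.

FS = 1.85

H_c = (4c/γ) · sinβ cosφ / [1 − cos(β − φ)]
    = (4·37.9/18.1) · sin64.3°·cos13.3° / [1 − cos51.0°]
    = 8.376 · 0.8769 / 0.3707 = 19.81 m
FS = H_c / H = 19.81 / 10.7 = 1.852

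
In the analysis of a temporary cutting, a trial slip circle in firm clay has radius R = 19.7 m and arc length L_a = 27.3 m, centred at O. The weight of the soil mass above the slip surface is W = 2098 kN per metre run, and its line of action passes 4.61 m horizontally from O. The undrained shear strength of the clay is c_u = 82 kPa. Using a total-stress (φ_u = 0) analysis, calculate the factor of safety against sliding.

Taking moments about the centre O, the resisting moment is provided by the undrained shear strength acting along the arc:
M_R = c_u·L_a·R = 82·27.30·19.7 = 44100.4 kN·m/m
M_D = W·d = 2098·4.61 = 9671.8 kN·m/m
FS = M_R / M_D = 44100.4 / 9671.8 = 4.560

FS = 4.56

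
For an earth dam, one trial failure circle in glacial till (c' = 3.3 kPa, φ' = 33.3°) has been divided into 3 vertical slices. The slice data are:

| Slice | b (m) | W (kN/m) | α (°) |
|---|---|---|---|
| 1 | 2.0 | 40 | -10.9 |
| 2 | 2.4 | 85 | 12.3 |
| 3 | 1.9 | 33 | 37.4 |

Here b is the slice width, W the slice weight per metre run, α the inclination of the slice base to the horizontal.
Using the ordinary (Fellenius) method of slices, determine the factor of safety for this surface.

FS = 3.93

Ordinary method of slices: FS = Σ[c'·Δl_i + (W_i cosα_i)·tanφ'] / Σ W_i sinα_i, with Δl_i = b_i / cosα_i.
Slice 1: Δl = 2.0/cos(-10.9°) = 2.037 m; N'_1 = 40·cos(-10.9°) = 39.3; c'Δl = 6.72; W sinα = -7.6
Slice 2: Δl = 2.4/cos12.3° = 2.456 m; N'_2 = 85·cos12.3° = 83.0; c'Δl = 8.11; W sinα = 18.1
Slice 3: Δl = 1.9/cos37.4° = 2.392 m; N'_3 = 33·cos37.4° = 26.2; c'Δl = 7.89; W sinα = 20.0
Σc'Δl = 22.7 kN/m; ΣN' = 148.5 kN/m; ΣW sinα = 30.6 kN/m
Resisting = 22.7 + 148.5·tan33.3° = 22.7 + 97.6 = 120.3 kN/m
FS = 120.3 / 30.6 = 3.933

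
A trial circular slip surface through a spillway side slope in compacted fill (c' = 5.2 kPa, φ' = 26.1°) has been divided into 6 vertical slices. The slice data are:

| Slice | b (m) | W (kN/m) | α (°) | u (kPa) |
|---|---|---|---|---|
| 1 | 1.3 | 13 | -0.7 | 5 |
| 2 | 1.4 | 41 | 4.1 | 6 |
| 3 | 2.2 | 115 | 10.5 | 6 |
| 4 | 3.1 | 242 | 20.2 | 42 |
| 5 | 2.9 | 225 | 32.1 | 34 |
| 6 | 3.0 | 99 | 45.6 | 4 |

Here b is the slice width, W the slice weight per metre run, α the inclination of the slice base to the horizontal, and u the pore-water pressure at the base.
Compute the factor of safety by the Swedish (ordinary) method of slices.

FS = 0.86

Ordinary method of slices: FS = Σ[c'·Δl_i + (W_i cosα_i − u_i·Δl_i)·tanφ'] / Σ W_i sinα_i, with Δl_i = b_i / cosα_i.
Slice 1: Δl = 1.3/cos(-0.7°) = 1.300 m; N'_1 = 13·cos(-0.7°) − 5·1.300 = 6.5; c'Δl = 6.76; W sinα = -0.2
Slice 2: Δl = 1.4/cos4.1° = 1.404 m; N'_2 = 41·cos4.1° − 6·1.404 = 32.5; c'Δl = 7.30; W sinα = 2.9
Slice 3: Δl = 2.2/cos10.5° = 2.237 m; N'_3 = 115·cos10.5° − 6·2.237 = 99.6; c'Δl = 11.63; W sinα = 21.0
Slice 4: Δl = 3.1/cos20.2° = 3.303 m; N'_4 = 242·cos20.2° − 42·3.303 = 88.4; c'Δl = 17.18; W sinα = 83.6
Slice 5: Δl = 2.9/cos32.1° = 3.423 m; N'_5 = 225·cos32.1° − 34·3.423 = 74.2; c'Δl = 17.80; W sinα = 119.6
Slice 6: Δl = 3.0/cos45.6° = 4.288 m; N'_6 = 99·cos45.6° − 4·4.288 = 52.1; c'Δl = 22.30; W sinα = 70.7
Σc'Δl = 83.0 kN/m; ΣN' = 353.3 kN/m; ΣW sinα = 297.6 kN/m
Resisting = 83.0 + 353.3·tan26.1° = 83.0 + 173.1 = 256.1 kN/m
FS = 256.1 / 297.6 = 0.860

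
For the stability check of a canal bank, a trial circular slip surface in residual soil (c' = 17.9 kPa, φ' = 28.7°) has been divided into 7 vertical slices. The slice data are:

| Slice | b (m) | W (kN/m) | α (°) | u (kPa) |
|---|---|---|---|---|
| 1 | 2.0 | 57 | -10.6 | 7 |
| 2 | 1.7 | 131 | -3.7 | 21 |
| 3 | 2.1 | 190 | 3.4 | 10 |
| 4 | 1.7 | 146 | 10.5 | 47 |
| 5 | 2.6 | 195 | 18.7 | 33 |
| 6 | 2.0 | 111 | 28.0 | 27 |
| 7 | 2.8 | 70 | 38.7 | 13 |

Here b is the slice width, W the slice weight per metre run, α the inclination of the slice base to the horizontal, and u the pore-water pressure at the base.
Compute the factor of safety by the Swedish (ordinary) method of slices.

Ordinary method of slices: FS = Σ[c'·Δl_i + (W_i cosα_i − u_i·Δl_i)·tanφ'] / Σ W_i sinα_i, with Δl_i = b_i / cosα_i.
Slice 1: Δl = 2.0/cos(-10.6°) = 2.035 m; N'_1 = 57·cos(-10.6°) − 7·2.035 = 41.8; c'Δl = 36.42; W sinα = -10.5
Slice 2: Δl = 1.7/cos(-3.7°) = 1.704 m; N'_2 = 131·cos(-3.7°) − 21·1.704 = 95.0; c'Δl = 30.49; W sinα = -8.5
Slice 3: Δl = 2.1/cos3.4° = 2.104 m; N'_3 = 190·cos3.4° − 10·2.104 = 168.6; c'Δl = 37.66; W sinα = 11.3
Slice 4: Δl = 1.7/cos10.5° = 1.729 m; N'_4 = 146·cos10.5° − 47·1.729 = 62.3; c'Δl = 30.95; W sinα = 26.6
Slice 5: Δl = 2.6/cos18.7° = 2.745 m; N'_5 = 195·cos18.7° − 33·2.745 = 94.1; c'Δl = 49.13; W sinα = 62.5
Slice 6: Δl = 2.0/cos28.0° = 2.265 m; N'_6 = 111·cos28.0° − 27·2.265 = 36.8; c'Δl = 40.55; W sinα = 52.1
Slice 7: Δl = 2.8/cos38.7° = 3.588 m; N'_7 = 70·cos38.7° − 13·3.588 = 8.0; c'Δl = 64.22; W sinα = 43.8
Σc'Δl = 289.4 kN/m; ΣN' = 506.6 kN/m; ΣW sinα = 177.3 kN/m
Resisting = 289.4 + 506.6·tan28.7° = 289.4 + 277.4 = 566.8 kN/m
FS = 566.8 / 177.3 = 3.196

FS = 3.20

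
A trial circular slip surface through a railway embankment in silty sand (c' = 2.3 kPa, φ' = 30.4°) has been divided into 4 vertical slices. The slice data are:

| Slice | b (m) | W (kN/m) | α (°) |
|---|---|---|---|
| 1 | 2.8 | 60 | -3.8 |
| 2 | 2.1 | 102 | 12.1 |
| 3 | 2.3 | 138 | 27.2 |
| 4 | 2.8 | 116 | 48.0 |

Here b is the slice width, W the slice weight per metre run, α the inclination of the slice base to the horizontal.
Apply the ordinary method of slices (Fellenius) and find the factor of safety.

Ordinary method of slices: FS = Σ[c'·Δl_i + (W_i cosα_i)·tanφ'] / Σ W_i sinα_i, with Δl_i = b_i / cosα_i.
Slice 1: Δl = 2.8/cos(-3.8°) = 2.806 m; N'_1 = 60·cos(-3.8°) = 59.9; c'Δl = 6.45; W sinα = -4.0
Slice 2: Δl = 2.1/cos12.1° = 2.148 m; N'_2 = 102·cos12.1° = 99.7; c'Δl = 4.94; W sinα = 21.4
Slice 3: Δl = 2.3/cos27.2° = 2.586 m; N'_3 = 138·cos27.2° = 122.7; c'Δl = 5.95; W sinα = 63.1
Slice 4: Δl = 2.8/cos48.0° = 4.185 m; N'_4 = 116·cos48.0° = 77.6; c'Δl = 9.62; W sinα = 86.2
Σc'Δl = 27.0 kN/m; ΣN' = 360.0 kN/m; ΣW sinα = 166.7 kN/m
Resisting = 27.0 + 360.0·tan30.4° = 27.0 + 211.2 = 238.2 kN/m
FS = 238.2 / 166.7 = 1.429

FS = 1.43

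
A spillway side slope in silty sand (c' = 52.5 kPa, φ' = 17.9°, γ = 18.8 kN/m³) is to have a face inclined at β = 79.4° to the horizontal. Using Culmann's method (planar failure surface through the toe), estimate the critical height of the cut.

H_c = 19.98 m

Culmann's analysis gives the critical failure plane at α_cr = (β + φ')/2 = (79.4 + 17.9)/2 = 48.7°, and the critical height
H_c = (4c'/γ) · sinβ cosφ' / [1 − cos(β − φ')]
    = (4·52.5/18.8) · sin79.4°·cos17.9° / [1 − cos(61.5°)]
    = 11.170 · 0.9829·0.9516 / [1 − 0.4772]
    = 11.170 · 0.9354 / 0.5228
    = 19.98 m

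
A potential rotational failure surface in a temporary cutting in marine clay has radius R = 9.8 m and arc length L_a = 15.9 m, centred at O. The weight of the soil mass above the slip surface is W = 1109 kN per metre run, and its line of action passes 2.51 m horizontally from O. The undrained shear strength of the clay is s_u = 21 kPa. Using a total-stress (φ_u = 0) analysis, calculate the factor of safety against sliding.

FS = 1.18

Taking moments about the centre O, the resisting moment is provided by the undrained shear strength acting along the arc:
M_R = s_u·L_a·R = 21·15.90·9.8 = 3272.2 kN·m/m
M_D = W·d = 1109·2.51 = 2783.6 kN·m/m
FS = M_R / M_D = 3272.2 / 2783.6 = 1.176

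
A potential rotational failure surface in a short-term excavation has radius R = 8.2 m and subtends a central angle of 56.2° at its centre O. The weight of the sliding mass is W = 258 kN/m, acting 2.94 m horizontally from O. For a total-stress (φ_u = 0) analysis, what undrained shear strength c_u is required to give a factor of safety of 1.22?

FS = c_u·L_a·R / (W·d), so c_u = FS·W·d / (L_a·R).
Arc length L_a = R·θ = 8.2·(56.2°·π/180) = 8.2·0.9809 = 8.04 m
c_u = 1.22·258·2.94 / (8.04·8.2) = 925.4 / 65.95 = 14.03 kPa

c_u = 14.0 kPa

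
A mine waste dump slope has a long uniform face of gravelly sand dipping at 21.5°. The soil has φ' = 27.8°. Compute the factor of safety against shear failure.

For a dry cohesionless infinite slope the factor of safety is FS = tanφ' / tanβ.
FS = tan27.8° / tan21.5° = 0.5272 / 0.3939 = 1.338

FS = 1.34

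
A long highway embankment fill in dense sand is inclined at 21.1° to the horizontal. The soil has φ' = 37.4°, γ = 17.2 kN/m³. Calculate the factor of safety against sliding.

FS = 1.98

For a dry cohesionless infinite slope the factor of safety is FS = tanφ' / tanβ.
FS = tan37.4° / tan21.1° = 0.7646 / 0.3859 = 1.981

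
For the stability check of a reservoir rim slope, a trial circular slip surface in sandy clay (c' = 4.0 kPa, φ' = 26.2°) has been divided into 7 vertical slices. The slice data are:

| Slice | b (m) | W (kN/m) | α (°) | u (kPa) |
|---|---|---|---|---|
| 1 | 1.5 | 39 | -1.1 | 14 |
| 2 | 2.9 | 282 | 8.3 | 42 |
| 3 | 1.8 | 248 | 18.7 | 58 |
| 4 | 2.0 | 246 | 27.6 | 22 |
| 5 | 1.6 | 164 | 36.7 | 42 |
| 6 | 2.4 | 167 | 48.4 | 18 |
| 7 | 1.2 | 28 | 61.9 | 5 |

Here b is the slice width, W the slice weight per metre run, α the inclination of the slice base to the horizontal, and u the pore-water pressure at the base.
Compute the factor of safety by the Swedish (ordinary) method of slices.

FS = 0.71

Ordinary method of slices: FS = Σ[c'·Δl_i + (W_i cosα_i − u_i·Δl_i)·tanφ'] / Σ W_i sinα_i, with Δl_i = b_i / cosα_i.
Slice 1: Δl = 1.5/cos(-1.1°) = 1.500 m; N'_1 = 39·cos(-1.1°) − 14·1.500 = 18.0; c'Δl = 6.00; W sinα = -0.7
Slice 2: Δl = 2.9/cos8.3° = 2.931 m; N'_2 = 282·cos8.3° − 42·2.931 = 156.0; c'Δl = 11.72; W sinα = 40.7
Slice 3: Δl = 1.8/cos18.7° = 1.900 m; N'_3 = 248·cos18.7° − 58·1.900 = 124.7; c'Δl = 7.60; W sinα = 79.5
Slice 4: Δl = 2.0/cos27.6° = 2.257 m; N'_4 = 246·cos27.6° − 22·2.257 = 168.4; c'Δl = 9.03; W sinα = 114.0
Slice 5: Δl = 1.6/cos36.7° = 1.996 m; N'_5 = 164·cos36.7° − 42·1.996 = 47.7; c'Δl = 7.98; W sinα = 98.0
Slice 6: Δl = 2.4/cos48.4° = 3.615 m; N'_6 = 167·cos48.4° − 18·3.615 = 45.8; c'Δl = 14.46; W sinα = 124.9
Slice 7: Δl = 1.2/cos61.9° = 2.548 m; N'_7 = 28·cos61.9° − 5·2.548 = 0.4; c'Δl = 10.19; W sinα = 24.7
Σc'Δl = 67.0 kN/m; ΣN' = 560.9 kN/m; ΣW sinα = 481.0 kN/m
Resisting = 67.0 + 560.9·tan26.2° = 67.0 + 276.0 = 343.0 kN/m
FS = 343.0 / 481.0 = 0.713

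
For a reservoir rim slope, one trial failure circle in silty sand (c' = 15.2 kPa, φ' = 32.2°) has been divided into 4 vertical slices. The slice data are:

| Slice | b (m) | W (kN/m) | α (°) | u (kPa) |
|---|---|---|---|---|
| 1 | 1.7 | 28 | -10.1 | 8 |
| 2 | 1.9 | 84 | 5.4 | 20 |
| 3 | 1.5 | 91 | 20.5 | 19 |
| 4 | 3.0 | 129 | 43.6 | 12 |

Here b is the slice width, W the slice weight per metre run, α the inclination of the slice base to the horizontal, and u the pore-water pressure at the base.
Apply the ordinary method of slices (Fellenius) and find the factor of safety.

FS = 1.95

Ordinary method of slices: FS = Σ[c'·Δl_i + (W_i cosα_i − u_i·Δl_i)·tanφ'] / Σ W_i sinα_i, with Δl_i = b_i / cosα_i.
Slice 1: Δl = 1.7/cos(-10.1°) = 1.727 m; N'_1 = 28·cos(-10.1°) − 8·1.727 = 13.8; c'Δl = 26.25; W sinα = -4.9
Slice 2: Δl = 1.9/cos5.4° = 1.908 m; N'_2 = 84·cos5.4° − 20·1.908 = 45.5; c'Δl = 29.01; W sinα = 7.9
Slice 3: Δl = 1.5/cos20.5° = 1.601 m; N'_3 = 91·cos20.5° − 19·1.601 = 54.8; c'Δl = 24.34; W sinα = 31.9
Slice 4: Δl = 3.0/cos43.6° = 4.143 m; N'_4 = 129·cos43.6° − 12·4.143 = 43.7; c'Δl = 62.97; W sinα = 89.0
Σc'Δl = 142.6 kN/m; ΣN' = 157.7 kN/m; ΣW sinα = 123.8 kN/m
Resisting = 142.6 + 157.7·tan32.2° = 142.6 + 99.3 = 241.9 kN/m
FS = 241.9 / 123.8 = 1.953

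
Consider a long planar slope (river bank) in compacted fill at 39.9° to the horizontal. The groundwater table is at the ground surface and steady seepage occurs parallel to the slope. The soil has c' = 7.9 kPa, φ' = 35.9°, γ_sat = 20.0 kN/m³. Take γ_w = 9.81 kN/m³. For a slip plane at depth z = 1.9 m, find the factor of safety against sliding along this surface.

With seepage parallel to the slope and the water table at the surface, the effective normal stress on the slip plane uses the buoyant unit weight γ' = γ_sat − γ_w while the driving shear stress uses γ_sat:
FS = [c' + γ' z cos²β tanφ'] / [γ_sat z sinβ cosβ]
γ' = 20.0 − 9.81 = 10.19 kN/m³
Numerator = 7.9 + 10.19·1.9·cos²39.9°·tan35.9° = 7.9 + 10.19·1.9·0.5885·0.7239 = 16.148 kPa
Denominator = 20.0·1.9·sin39.9°·cos39.9° = 20.0·1.9·0.6414·0.7672 = 18.700 kPa
FS = 16.148 / 18.700 = 0.864

FS = 0.86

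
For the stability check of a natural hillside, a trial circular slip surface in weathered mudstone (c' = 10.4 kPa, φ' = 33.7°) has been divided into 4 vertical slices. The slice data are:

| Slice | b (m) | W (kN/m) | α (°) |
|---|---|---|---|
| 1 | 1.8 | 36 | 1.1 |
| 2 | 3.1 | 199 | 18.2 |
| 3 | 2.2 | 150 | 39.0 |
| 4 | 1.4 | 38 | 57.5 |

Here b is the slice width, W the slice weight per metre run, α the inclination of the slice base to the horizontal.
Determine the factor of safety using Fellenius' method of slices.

FS = 1.85

Ordinary method of slices: FS = Σ[c'·Δl_i + (W_i cosα_i)·tanφ'] / Σ W_i sinα_i, with Δl_i = b_i / cosα_i.
Slice 1: Δl = 1.8/cos1.1° = 1.800 m; N'_1 = 36·cos1.1° = 36.0; c'Δl = 18.72; W sinα = 0.7
Slice 2: Δl = 3.1/cos18.2° = 3.263 m; N'_2 = 199·cos18.2° = 189.0; c'Δl = 33.94; W sinα = 62.2
Slice 3: Δl = 2.2/cos39.0° = 2.831 m; N'_3 = 150·cos39.0° = 116.6; c'Δl = 29.44; W sinα = 94.4
Slice 4: Δl = 1.4/cos57.5° = 2.606 m; N'_4 = 38·cos57.5° = 20.4; c'Δl = 27.10; W sinα = 32.0
Σc'Δl = 109.2 kN/m; ΣN' = 362.0 kN/m; ΣW sinα = 189.3 kN/m
Resisting = 109.2 + 362.0·tan33.7° = 109.2 + 241.4 = 350.6 kN/m
FS = 350.6 / 189.3 = 1.852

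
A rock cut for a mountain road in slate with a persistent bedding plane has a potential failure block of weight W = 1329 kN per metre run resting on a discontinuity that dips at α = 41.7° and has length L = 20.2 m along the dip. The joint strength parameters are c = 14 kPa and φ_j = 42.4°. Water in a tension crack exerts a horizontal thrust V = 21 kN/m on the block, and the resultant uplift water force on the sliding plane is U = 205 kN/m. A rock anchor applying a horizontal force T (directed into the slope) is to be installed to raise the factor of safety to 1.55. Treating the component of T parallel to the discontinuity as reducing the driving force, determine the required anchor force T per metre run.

T = 230 kN/m

Resolving forces along and normal to the sliding plane, with the horizontal anchor force T adding T·sinα to the effective normal force and T·cosα acting up the plane against the driving force:
FS = [cL + (W cosα − U − V sinα + T sinα) tanφ_j] / [W sinα + V cosα − T cosα]
Without the anchor: N' = 773.3 kN/m, driving T_d = 899.8 kN/m, resisting R = 14·20.2 + 773.3·tan42.4° = 988.9 kN/m, FS = 1.10.
Setting FS = 1.55 and solving for T:
1.55·(899.8 − T cos41.7°) = 988.9 + T sin41.7°·tan42.4°
T·(sin41.7°·tan42.4° + 1.55·cos41.7°) = 1.55·899.8 − 988.9
T·(0.6652·0.9131 + 1.55·0.7466) = 1394.6 − 988.9 = 405.7
T·1.7647 = 405.7
T = 229.9 kN/m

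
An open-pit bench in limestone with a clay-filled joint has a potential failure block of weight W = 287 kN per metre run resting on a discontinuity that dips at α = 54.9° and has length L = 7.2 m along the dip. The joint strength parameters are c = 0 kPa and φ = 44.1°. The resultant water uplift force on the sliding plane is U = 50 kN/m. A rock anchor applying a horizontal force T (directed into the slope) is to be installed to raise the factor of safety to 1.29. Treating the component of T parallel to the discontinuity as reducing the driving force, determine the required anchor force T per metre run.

Resolving forces along and normal to the sliding plane, with the horizontal anchor force T adding T·sinα to the effective normal force and T·cosα acting up the plane against the driving force:
FS = [cL + (W cosα − U + T sinα) tanφ] / [W sinα − T cosα]
Without the anchor: N' = 115.0 kN/m, driving T_d = 234.8 kN/m, resisting R = 0·7.2 + 115.0·tan44.1° = 111.5 kN/m, FS = 0.47.
Setting FS = 1.29 and solving for T:
1.29·(234.8 − T cos54.9°) = 111.5 + T sin54.9°·tan44.1°
T·(sin54.9°·tan44.1° + 1.29·cos54.9°) = 1.29·234.8 − 111.5
T·(0.8181·0.9691 + 1.29·0.5750) = 302.9 − 111.5 = 191.4
T·1.5346 = 191.4
T = 124.7 kN/m

T = 125 kN/m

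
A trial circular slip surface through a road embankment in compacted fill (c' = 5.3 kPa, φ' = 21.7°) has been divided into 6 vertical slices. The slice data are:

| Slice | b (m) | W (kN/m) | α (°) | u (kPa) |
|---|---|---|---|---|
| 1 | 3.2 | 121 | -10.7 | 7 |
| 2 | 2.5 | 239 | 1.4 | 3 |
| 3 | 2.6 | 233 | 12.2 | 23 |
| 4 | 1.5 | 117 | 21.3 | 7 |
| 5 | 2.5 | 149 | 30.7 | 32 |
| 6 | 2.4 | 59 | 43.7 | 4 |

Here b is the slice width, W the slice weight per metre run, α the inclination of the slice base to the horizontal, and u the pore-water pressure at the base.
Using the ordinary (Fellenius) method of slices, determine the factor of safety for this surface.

FS = 1.81

Ordinary method of slices: FS = Σ[c'·Δl_i + (W_i cosα_i − u_i·Δl_i)·tanφ'] / Σ W_i sinα_i, with Δl_i = b_i / cosα_i.
Slice 1: Δl = 3.2/cos(-10.7°) = 3.257 m; N'_1 = 121·cos(-10.7°) − 7·3.257 = 96.1; c'Δl = 17.26; W sinα = -22.5
Slice 2: Δl = 2.5/cos1.4° = 2.501 m; N'_2 = 239·cos1.4° − 3·2.501 = 231.4; c'Δl = 13.25; W sinα = 5.8
Slice 3: Δl = 2.6/cos12.2° = 2.660 m; N'_3 = 233·cos12.2° − 23·2.660 = 166.6; c'Δl = 14.10; W sinα = 49.2
Slice 4: Δl = 1.5/cos21.3° = 1.610 m; N'_4 = 117·cos21.3° − 7·1.610 = 97.7; c'Δl = 8.53; W sinα = 42.5
Slice 5: Δl = 2.5/cos30.7° = 2.907 m; N'_5 = 149·cos30.7° − 32·2.907 = 35.1; c'Δl = 15.41; W sinα = 76.1
Slice 6: Δl = 2.4/cos43.7° = 3.320 m; N'_6 = 59·cos43.7° − 4·3.320 = 29.4; c'Δl = 17.59; W sinα = 40.8
Σc'Δl = 86.1 kN/m; ΣN' = 656.3 kN/m; ΣW sinα = 191.9 kN/m
Resisting = 86.1 + 656.3·tan21.7° = 86.1 + 261.2 = 347.3 kN/m
FS = 347.3 / 191.9 = 1.809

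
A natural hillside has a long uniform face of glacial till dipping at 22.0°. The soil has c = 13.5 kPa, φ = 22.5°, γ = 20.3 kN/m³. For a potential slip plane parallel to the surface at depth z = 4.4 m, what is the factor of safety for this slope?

For an infinite slope with a slip plane parallel to the surface (no pore pressure): FS = [c + γz cos²β tanφ] / [γz sinβ cosβ].
γz = 20.3·4.4 = 89.32 kN/m²
Numerator = 13.5 + 89.32·cos²22.0°·tan22.5° = 13.5 + 89.32·0.8597·0.4142 = 45.306 kPa
Denominator = 89.32·sin22.0°·cos22.0° = 89.32·0.3746·0.9272 = 31.023 kPa
FS = 45.306 / 31.023 = 1.460

FS = 1.46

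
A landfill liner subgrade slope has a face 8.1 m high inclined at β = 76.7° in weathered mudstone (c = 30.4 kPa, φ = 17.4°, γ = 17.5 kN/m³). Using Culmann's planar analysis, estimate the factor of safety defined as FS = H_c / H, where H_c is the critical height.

H_c = (4c/γ) · sinβ cosφ / [1 − cos(β − φ)]
    = (4·30.4/17.5) · sin76.7°·cos17.4° / [1 − cos59.3°]
    = 6.949 · 0.9286 / 0.4895 = 13.18 m
FS = H_c / H = 13.18 / 8.1 = 1.628

FS = 1.63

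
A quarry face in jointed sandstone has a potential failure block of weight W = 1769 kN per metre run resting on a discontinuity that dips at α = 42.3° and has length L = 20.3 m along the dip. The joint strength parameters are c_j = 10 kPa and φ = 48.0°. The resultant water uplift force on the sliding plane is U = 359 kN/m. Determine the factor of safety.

Resolving the block weight along and normal to the plane and applying the Mohr–Coulomb strength on the joint:
N' = W cosα − U = 1769·cos42.3° − 359 = 949.4 kN/m
Driving force T = W sinα = 1769·sin42.3° = 1190.6 kN/m
Resisting force R = c_j·L + N'·tanφ = 10·20.3 + 949.4·tan48.0° = 203.0 + 1054.4 = 1257.4 kN/m
FS = R / T = 1257.4 / 1190.6 = 1.056

FS = 1.06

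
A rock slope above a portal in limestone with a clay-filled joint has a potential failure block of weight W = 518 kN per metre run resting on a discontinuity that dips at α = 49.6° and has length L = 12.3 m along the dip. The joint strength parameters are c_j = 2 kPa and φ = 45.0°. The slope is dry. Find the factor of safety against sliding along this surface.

Resolving the block weight along and normal to the plane and applying the Mohr–Coulomb strength on the joint:
N' = W cosα = 518·cos49.6° = 335.7 kN/m
Driving force T = W sinα = 518·sin49.6° = 394.5 kN/m
Resisting force R = c_j·L + N'·tanφ = 2·12.3 + 335.7·tan45.0° = 24.6 + 335.7 = 360.3 kN/m
FS = R / T = 360.3 / 394.5 = 0.913

FS = 0.91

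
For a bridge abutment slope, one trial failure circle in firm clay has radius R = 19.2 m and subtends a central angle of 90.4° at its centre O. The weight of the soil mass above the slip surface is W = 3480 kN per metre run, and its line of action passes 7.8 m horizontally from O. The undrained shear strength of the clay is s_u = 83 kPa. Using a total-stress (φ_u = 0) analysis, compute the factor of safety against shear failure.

FS = 1.78

Taking moments about the centre O, the resisting moment is provided by the undrained shear strength acting along the arc:
Arc length L_a = R·θ = 19.2·(90.4°·π/180) = 19.2·1.5778 = 30.29 m
M_R = s_u·L_a·R = 83·30.29·19.2 = 48275.5 kN·m/m
M_D = W·d = 3480·7.8 = 27144.0 kN·m/m
FS = M_R / M_D = 48275.5 / 27144.0 = 1.778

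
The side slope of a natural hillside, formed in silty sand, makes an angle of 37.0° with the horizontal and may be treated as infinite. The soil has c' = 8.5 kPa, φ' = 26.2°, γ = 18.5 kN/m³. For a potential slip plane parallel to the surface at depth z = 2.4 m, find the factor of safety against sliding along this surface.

FS = 1.05

For an infinite slope with a slip plane parallel to the surface (no pore pressure): FS = [c' + γz cos²β tanφ'] / [γz sinβ cosβ].
γz = 18.5·2.4 = 44.40 kN/m²
Numerator = 8.5 + 44.40·cos²37.0°·tan26.2° = 8.5 + 44.40·0.6378·0.4921 = 22.435 kPa
Denominator = 44.40·sin37.0°·cos37.0° = 44.40·0.6018·0.7986 = 21.340 kPa
FS = 22.435 / 21.340 = 1.051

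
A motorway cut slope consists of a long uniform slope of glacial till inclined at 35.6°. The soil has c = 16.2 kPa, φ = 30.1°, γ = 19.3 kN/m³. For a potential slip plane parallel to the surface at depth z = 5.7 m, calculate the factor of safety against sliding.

For an infinite slope with a slip plane parallel to the surface (no pore pressure): FS = [c + γz cos²β tanφ] / [γz sinβ cosβ].
γz = 19.3·5.7 = 110.01 kN/m²
Numerator = 16.2 + 110.01·cos²35.6°·tan30.1° = 16.2 + 110.01·0.6611·0.5797 = 58.361 kPa
Denominator = 110.01·sin35.6°·cos35.6° = 110.01·0.5821·0.8131 = 52.070 kPa
FS = 58.361 / 52.070 = 1.121

FS = 1.12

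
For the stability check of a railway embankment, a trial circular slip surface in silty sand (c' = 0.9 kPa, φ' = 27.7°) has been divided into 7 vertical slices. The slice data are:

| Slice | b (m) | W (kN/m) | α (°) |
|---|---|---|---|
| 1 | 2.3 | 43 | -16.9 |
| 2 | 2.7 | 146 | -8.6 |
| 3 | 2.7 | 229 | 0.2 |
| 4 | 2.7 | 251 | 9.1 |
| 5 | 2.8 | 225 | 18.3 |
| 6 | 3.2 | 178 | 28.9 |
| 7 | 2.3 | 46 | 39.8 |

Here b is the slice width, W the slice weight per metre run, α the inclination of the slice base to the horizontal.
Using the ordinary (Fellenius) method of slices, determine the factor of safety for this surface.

Ordinary method of slices: FS = Σ[c'·Δl_i + (W_i cosα_i)·tanφ'] / Σ W_i sinα_i, with Δl_i = b_i / cosα_i.
Slice 1: Δl = 2.3/cos(-16.9°) = 2.404 m; N'_1 = 43·cos(-16.9°) = 41.1; c'Δl = 2.16; W sinα = -12.5
Slice 2: Δl = 2.7/cos(-8.6°) = 2.731 m; N'_2 = 146·cos(-8.6°) = 144.4; c'Δl = 2.46; W sinα = -21.8
Slice 3: Δl = 2.7/cos0.2° = 2.700 m; N'_3 = 229·cos0.2° = 229.0; c'Δl = 2.43; W sinα = 0.8
Slice 4: Δl = 2.7/cos9.1° = 2.734 m; N'_4 = 251·cos9.1° = 247.8; c'Δl = 2.46; W sinα = 39.7
Slice 5: Δl = 2.8/cos18.3° = 2.949 m; N'_5 = 225·cos18.3° = 213.6; c'Δl = 2.65; W sinα = 70.6
Slice 6: Δl = 3.2/cos28.9° = 3.655 m; N'_6 = 178·cos28.9° = 155.8; c'Δl = 3.29; W sinα = 86.0
Slice 7: Δl = 2.3/cos39.8° = 2.994 m; N'_7 = 46·cos39.8° = 35.3; c'Δl = 2.69; W sinα = 29.4
Σc'Δl = 18.2 kN/m; ΣN' = 1067.1 kN/m; ΣW sinα = 192.3 kN/m
Resisting = 18.2 + 1067.1·tan27.7° = 18.2 + 560.3 = 578.4 kN/m
FS = 578.4 / 192.3 = 3.008

FS = 3.01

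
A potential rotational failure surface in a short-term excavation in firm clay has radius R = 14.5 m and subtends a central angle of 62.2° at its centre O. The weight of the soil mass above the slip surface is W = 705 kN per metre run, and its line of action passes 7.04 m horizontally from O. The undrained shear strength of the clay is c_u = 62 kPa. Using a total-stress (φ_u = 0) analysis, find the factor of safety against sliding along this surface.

FS = 2.85

Taking moments about the centre O, the resisting moment is provided by the undrained shear strength acting along the arc:
Arc length L_a = R·θ = 14.5·(62.2°·π/180) = 14.5·1.0856 = 15.74 m
M_R = c_u·L_a·R = 62·15.74·14.5 = 14151.3 kN·m/m
M_D = W·d = 705·7.04 = 4963.2 kN·m/m
FS = M_R / M_D = 14151.3 / 4963.2 = 2.851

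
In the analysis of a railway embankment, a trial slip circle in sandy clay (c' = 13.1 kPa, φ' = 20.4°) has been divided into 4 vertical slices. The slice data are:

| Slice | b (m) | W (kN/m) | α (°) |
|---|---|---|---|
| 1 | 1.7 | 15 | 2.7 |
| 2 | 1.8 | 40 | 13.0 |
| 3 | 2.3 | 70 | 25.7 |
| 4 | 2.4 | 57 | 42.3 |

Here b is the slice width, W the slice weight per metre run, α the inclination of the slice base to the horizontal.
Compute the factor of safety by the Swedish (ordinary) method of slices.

FS = 2.32

Ordinary method of slices: FS = Σ[c'·Δl_i + (W_i cosα_i)·tanφ'] / Σ W_i sinα_i, with Δl_i = b_i / cosα_i.
Slice 1: Δl = 1.7/cos2.7° = 1.702 m; N'_1 = 15·cos2.7° = 15.0; c'Δl = 22.29; W sinα = 0.7
Slice 2: Δl = 1.8/cos13.0° = 1.847 m; N'_2 = 40·cos13.0° = 39.0; c'Δl = 24.20; W sinα = 9.0
Slice 3: Δl = 2.3/cos25.7° = 2.553 m; N'_3 = 70·cos25.7° = 63.1; c'Δl = 33.44; W sinα = 30.4
Slice 4: Δl = 2.4/cos42.3° = 3.245 m; N'_4 = 57·cos42.3° = 42.2; c'Δl = 42.51; W sinα = 38.4
Σc'Δl = 122.4 kN/m; ΣN' = 159.2 kN/m; ΣW sinα = 78.4 kN/m
Resisting = 122.4 + 159.2·tan20.4° = 122.4 + 59.2 = 181.6 kN/m
FS = 181.6 / 78.4 = 2.316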